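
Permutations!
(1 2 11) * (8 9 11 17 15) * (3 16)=(1 2 17 15 8 9 11)(3 16)=[0, 2, 17, 16, 4, 5, 6, 7, 9, 11, 10, 1, 12, 13, 14, 8, 3, 15]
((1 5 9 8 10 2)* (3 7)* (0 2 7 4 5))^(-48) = (3 4 5 9 8 10 7) = [0, 1, 2, 4, 5, 9, 6, 3, 10, 8, 7]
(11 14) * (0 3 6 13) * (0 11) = (0 3 6 13 11 14) = [3, 1, 2, 6, 4, 5, 13, 7, 8, 9, 10, 14, 12, 11, 0]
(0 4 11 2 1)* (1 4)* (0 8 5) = [1, 8, 4, 3, 11, 0, 6, 7, 5, 9, 10, 2] = (0 1 8 5)(2 4 11)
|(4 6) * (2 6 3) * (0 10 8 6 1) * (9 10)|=|(0 9 10 8 6 4 3 2 1)|=9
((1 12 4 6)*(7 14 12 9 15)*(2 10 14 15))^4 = (15)(1 14)(2 4)(6 10)(9 12) = [0, 14, 4, 3, 2, 5, 10, 7, 8, 12, 6, 11, 9, 13, 1, 15]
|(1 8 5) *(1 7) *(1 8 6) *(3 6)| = 3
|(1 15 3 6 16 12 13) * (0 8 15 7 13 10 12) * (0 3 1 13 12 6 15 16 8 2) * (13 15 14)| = |(0 2)(1 7 12 10 6 8 16 3 14 13 15)| = 22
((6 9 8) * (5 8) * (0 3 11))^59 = [11, 1, 2, 0, 4, 9, 8, 7, 5, 6, 10, 3] = (0 11 3)(5 9 6 8)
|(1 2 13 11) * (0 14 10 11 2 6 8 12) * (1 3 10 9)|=|(0 14 9 1 6 8 12)(2 13)(3 10 11)|=42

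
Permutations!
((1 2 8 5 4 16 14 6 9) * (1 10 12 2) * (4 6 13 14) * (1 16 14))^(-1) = (1 13 14 4 16)(2 12 10 9 6 5 8) = [0, 13, 12, 3, 16, 8, 5, 7, 2, 6, 9, 11, 10, 14, 4, 15, 1]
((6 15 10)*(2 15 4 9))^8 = (2 10 4)(6 9 15) = [0, 1, 10, 3, 2, 5, 9, 7, 8, 15, 4, 11, 12, 13, 14, 6]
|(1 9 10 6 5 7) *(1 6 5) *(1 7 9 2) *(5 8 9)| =|(1 2)(6 7)(8 9 10)| =6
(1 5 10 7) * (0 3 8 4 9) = (0 3 8 4 9)(1 5 10 7) = [3, 5, 2, 8, 9, 10, 6, 1, 4, 0, 7]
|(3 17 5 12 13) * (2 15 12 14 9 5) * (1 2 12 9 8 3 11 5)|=8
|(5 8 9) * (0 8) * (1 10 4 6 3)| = 20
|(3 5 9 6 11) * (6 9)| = |(3 5 6 11)| = 4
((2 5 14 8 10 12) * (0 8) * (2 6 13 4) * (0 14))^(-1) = [5, 1, 4, 3, 13, 2, 12, 7, 0, 9, 8, 11, 10, 6, 14] = (14)(0 5 2 4 13 6 12 10 8)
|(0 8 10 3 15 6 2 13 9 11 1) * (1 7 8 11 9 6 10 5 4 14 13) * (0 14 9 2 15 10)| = |(0 11 7 8 5 4 9 2 1 14 13 6 15)(3 10)| = 26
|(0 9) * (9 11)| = 3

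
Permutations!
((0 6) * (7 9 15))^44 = (7 15 9) = [0, 1, 2, 3, 4, 5, 6, 15, 8, 7, 10, 11, 12, 13, 14, 9]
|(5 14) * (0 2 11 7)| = |(0 2 11 7)(5 14)| = 4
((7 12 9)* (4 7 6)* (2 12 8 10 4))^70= [0, 1, 9, 3, 8, 5, 12, 10, 4, 2, 7, 11, 6]= (2 9)(4 8)(6 12)(7 10)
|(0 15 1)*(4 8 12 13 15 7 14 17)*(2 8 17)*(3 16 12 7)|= |(0 3 16 12 13 15 1)(2 8 7 14)(4 17)|= 28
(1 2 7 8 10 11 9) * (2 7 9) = (1 7 8 10 11 2 9) = [0, 7, 9, 3, 4, 5, 6, 8, 10, 1, 11, 2]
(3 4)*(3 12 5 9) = (3 4 12 5 9) = [0, 1, 2, 4, 12, 9, 6, 7, 8, 3, 10, 11, 5]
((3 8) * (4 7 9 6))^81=(3 8)(4 7 9 6)=[0, 1, 2, 8, 7, 5, 4, 9, 3, 6]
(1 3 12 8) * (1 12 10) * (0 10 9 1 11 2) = (0 10 11 2)(1 3 9)(8 12) = [10, 3, 0, 9, 4, 5, 6, 7, 12, 1, 11, 2, 8]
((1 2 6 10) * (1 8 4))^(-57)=(1 10)(2 8)(4 6)=[0, 10, 8, 3, 6, 5, 4, 7, 2, 9, 1]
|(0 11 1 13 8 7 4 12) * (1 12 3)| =6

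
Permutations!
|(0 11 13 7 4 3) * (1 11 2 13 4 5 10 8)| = |(0 2 13 7 5 10 8 1 11 4 3)| = 11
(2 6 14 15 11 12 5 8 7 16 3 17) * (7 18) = (2 6 14 15 11 12 5 8 18 7 16 3 17) = [0, 1, 6, 17, 4, 8, 14, 16, 18, 9, 10, 12, 5, 13, 15, 11, 3, 2, 7]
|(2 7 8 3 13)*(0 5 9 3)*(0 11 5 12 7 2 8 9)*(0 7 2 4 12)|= 21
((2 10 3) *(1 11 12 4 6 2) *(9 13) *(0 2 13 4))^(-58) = (0 11 3 2 12 1 10)(4 13)(6 9) = [11, 10, 12, 2, 13, 5, 9, 7, 8, 6, 0, 3, 1, 4]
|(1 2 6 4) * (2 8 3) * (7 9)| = 6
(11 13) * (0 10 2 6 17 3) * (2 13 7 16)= [10, 1, 6, 0, 4, 5, 17, 16, 8, 9, 13, 7, 12, 11, 14, 15, 2, 3]= (0 10 13 11 7 16 2 6 17 3)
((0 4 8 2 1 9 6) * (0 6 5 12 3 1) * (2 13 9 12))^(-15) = (0 2 5 9 13 8 4) = [2, 1, 5, 3, 0, 9, 6, 7, 4, 13, 10, 11, 12, 8]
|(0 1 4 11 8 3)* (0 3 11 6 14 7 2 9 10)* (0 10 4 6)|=8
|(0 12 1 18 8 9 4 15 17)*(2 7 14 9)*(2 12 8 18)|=|(18)(0 8 12 1 2 7 14 9 4 15 17)|=11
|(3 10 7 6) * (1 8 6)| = |(1 8 6 3 10 7)| = 6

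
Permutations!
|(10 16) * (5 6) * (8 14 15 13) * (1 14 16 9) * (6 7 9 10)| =|(1 14 15 13 8 16 6 5 7 9)| =10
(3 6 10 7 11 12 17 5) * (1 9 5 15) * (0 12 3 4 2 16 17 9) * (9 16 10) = (0 12 16 17 15 1)(2 10 7 11 3 6 9 5 4) = [12, 0, 10, 6, 2, 4, 9, 11, 8, 5, 7, 3, 16, 13, 14, 1, 17, 15]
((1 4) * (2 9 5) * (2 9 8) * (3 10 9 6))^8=(3 5 10 6 9)=[0, 1, 2, 5, 4, 10, 9, 7, 8, 3, 6]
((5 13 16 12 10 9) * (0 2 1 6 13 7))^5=(0 16 7 13 5 6 9 1 10 2 12)=[16, 10, 12, 3, 4, 6, 9, 13, 8, 1, 2, 11, 0, 5, 14, 15, 7]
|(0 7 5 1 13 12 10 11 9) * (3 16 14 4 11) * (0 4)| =|(0 7 5 1 13 12 10 3 16 14)(4 11 9)| =30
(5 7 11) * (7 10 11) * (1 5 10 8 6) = (1 5 8 6)(10 11) = [0, 5, 2, 3, 4, 8, 1, 7, 6, 9, 11, 10]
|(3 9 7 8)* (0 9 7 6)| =|(0 9 6)(3 7 8)| =3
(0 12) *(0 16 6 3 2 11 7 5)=[12, 1, 11, 2, 4, 0, 3, 5, 8, 9, 10, 7, 16, 13, 14, 15, 6]=(0 12 16 6 3 2 11 7 5)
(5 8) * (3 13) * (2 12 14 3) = (2 12 14 3 13)(5 8) = [0, 1, 12, 13, 4, 8, 6, 7, 5, 9, 10, 11, 14, 2, 3]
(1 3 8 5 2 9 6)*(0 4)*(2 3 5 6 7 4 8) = (0 8 6 1 5 3 2 9 7 4) = [8, 5, 9, 2, 0, 3, 1, 4, 6, 7]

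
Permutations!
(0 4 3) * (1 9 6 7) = (0 4 3)(1 9 6 7) = [4, 9, 2, 0, 3, 5, 7, 1, 8, 6]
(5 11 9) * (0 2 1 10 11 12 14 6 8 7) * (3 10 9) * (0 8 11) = [2, 9, 1, 10, 4, 12, 11, 8, 7, 5, 0, 3, 14, 13, 6] = (0 2 1 9 5 12 14 6 11 3 10)(7 8)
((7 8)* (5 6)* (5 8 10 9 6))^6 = (6 8 7 10 9) = [0, 1, 2, 3, 4, 5, 8, 10, 7, 6, 9]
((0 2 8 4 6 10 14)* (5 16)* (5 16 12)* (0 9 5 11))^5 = (16)(0 10 11 6 12 4 5 8 9 2 14) = [10, 1, 14, 3, 5, 8, 12, 7, 9, 2, 11, 6, 4, 13, 0, 15, 16]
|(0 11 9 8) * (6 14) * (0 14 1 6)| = |(0 11 9 8 14)(1 6)| = 10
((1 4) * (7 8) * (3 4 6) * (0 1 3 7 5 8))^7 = (0 7 6 1)(3 4)(5 8) = [7, 0, 2, 4, 3, 8, 1, 6, 5]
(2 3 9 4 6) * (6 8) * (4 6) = (2 3 9 6)(4 8) = [0, 1, 3, 9, 8, 5, 2, 7, 4, 6]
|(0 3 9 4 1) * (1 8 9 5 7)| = 15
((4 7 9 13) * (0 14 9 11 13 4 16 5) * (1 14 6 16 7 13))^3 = (0 5 16 6)(1 4 11 9 7 14 13) = [5, 4, 2, 3, 11, 16, 0, 14, 8, 7, 10, 9, 12, 1, 13, 15, 6]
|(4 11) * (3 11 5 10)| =5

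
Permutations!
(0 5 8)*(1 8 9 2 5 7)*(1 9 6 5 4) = [7, 8, 4, 3, 1, 6, 5, 9, 0, 2] = (0 7 9 2 4 1 8)(5 6)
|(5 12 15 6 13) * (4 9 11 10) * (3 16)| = 20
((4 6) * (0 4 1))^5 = (0 4 6 1) = [4, 0, 2, 3, 6, 5, 1]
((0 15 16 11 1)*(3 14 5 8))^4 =(0 1 11 16 15) =[1, 11, 2, 3, 4, 5, 6, 7, 8, 9, 10, 16, 12, 13, 14, 0, 15]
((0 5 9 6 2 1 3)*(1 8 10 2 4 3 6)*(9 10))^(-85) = (0 9)(1 5)(2 4)(3 8)(6 10) = [9, 5, 4, 8, 2, 1, 10, 7, 3, 0, 6]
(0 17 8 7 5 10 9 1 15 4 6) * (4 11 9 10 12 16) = [17, 15, 2, 3, 6, 12, 0, 5, 7, 1, 10, 9, 16, 13, 14, 11, 4, 8] = (0 17 8 7 5 12 16 4 6)(1 15 11 9)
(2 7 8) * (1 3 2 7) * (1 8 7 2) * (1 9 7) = (1 3 9 7)(2 8) = [0, 3, 8, 9, 4, 5, 6, 1, 2, 7]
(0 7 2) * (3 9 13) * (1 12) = (0 7 2)(1 12)(3 9 13) = [7, 12, 0, 9, 4, 5, 6, 2, 8, 13, 10, 11, 1, 3]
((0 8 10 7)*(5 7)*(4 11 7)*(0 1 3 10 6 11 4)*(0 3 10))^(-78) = (0 11 10)(1 3 6)(5 8 7) = [11, 3, 2, 6, 4, 8, 1, 5, 7, 9, 0, 10]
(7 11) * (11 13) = (7 13 11) = [0, 1, 2, 3, 4, 5, 6, 13, 8, 9, 10, 7, 12, 11]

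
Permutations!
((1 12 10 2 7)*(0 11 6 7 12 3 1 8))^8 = (0 7 11 8 6)(2 10 12) = [7, 1, 10, 3, 4, 5, 0, 11, 6, 9, 12, 8, 2]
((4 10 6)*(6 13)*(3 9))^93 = (3 9)(4 10 13 6) = [0, 1, 2, 9, 10, 5, 4, 7, 8, 3, 13, 11, 12, 6]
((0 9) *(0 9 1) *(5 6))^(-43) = (9)(0 1)(5 6) = [1, 0, 2, 3, 4, 6, 5, 7, 8, 9]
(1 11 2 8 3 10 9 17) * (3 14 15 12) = (1 11 2 8 14 15 12 3 10 9 17) = [0, 11, 8, 10, 4, 5, 6, 7, 14, 17, 9, 2, 3, 13, 15, 12, 16, 1]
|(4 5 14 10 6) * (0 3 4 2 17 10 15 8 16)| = 8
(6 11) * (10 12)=(6 11)(10 12)=[0, 1, 2, 3, 4, 5, 11, 7, 8, 9, 12, 6, 10]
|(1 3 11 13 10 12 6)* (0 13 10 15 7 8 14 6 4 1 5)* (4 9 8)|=15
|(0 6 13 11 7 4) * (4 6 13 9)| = 7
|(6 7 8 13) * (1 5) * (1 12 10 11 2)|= 12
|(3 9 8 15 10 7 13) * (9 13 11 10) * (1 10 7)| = 6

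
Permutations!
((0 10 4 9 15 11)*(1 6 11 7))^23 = (0 7 10 1 4 6 9 11 15) = [7, 4, 2, 3, 6, 5, 9, 10, 8, 11, 1, 15, 12, 13, 14, 0]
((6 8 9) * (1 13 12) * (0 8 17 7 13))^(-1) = (0 1 12 13 7 17 6 9 8) = [1, 12, 2, 3, 4, 5, 9, 17, 0, 8, 10, 11, 13, 7, 14, 15, 16, 6]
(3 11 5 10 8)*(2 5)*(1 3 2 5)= (1 3 11 5 10 8 2)= [0, 3, 1, 11, 4, 10, 6, 7, 2, 9, 8, 5]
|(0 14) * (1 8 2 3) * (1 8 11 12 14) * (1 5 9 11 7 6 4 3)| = 42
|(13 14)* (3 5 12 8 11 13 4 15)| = |(3 5 12 8 11 13 14 4 15)| = 9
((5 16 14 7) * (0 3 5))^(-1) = (0 7 14 16 5 3) = [7, 1, 2, 0, 4, 3, 6, 14, 8, 9, 10, 11, 12, 13, 16, 15, 5]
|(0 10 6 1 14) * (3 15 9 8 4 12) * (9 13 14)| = 12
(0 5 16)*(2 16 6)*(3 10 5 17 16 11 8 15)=[17, 1, 11, 10, 4, 6, 2, 7, 15, 9, 5, 8, 12, 13, 14, 3, 0, 16]=(0 17 16)(2 11 8 15 3 10 5 6)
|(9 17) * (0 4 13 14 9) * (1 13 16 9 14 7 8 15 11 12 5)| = 40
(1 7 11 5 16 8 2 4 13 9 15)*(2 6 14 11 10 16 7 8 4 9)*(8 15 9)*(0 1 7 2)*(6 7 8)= [1, 15, 6, 3, 13, 2, 14, 10, 7, 9, 16, 5, 12, 0, 11, 8, 4]= (0 1 15 8 7 10 16 4 13)(2 6 14 11 5)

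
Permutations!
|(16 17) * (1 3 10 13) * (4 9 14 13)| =|(1 3 10 4 9 14 13)(16 17)| =14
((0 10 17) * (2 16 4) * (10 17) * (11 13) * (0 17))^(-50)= (17)(2 16 4)= [0, 1, 16, 3, 2, 5, 6, 7, 8, 9, 10, 11, 12, 13, 14, 15, 4, 17]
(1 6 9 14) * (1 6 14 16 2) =[0, 14, 1, 3, 4, 5, 9, 7, 8, 16, 10, 11, 12, 13, 6, 15, 2] =(1 14 6 9 16 2)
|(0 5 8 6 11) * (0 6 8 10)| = |(0 5 10)(6 11)| = 6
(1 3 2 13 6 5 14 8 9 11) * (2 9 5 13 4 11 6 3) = (1 2 4 11)(3 9 6 13)(5 14 8) = [0, 2, 4, 9, 11, 14, 13, 7, 5, 6, 10, 1, 12, 3, 8]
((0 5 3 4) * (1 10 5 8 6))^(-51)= [5, 0, 2, 1, 10, 6, 4, 7, 3, 9, 8]= (0 5 6 4 10 8 3 1)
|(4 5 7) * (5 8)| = |(4 8 5 7)| = 4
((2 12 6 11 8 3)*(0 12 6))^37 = [12, 1, 11, 6, 4, 5, 8, 7, 2, 9, 10, 3, 0] = (0 12)(2 11 3 6 8)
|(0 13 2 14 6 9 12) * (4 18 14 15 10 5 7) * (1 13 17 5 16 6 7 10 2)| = |(0 17 5 10 16 6 9 12)(1 13)(2 15)(4 18 14 7)| = 8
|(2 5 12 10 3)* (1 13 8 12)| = |(1 13 8 12 10 3 2 5)| = 8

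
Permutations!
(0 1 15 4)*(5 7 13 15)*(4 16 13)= (0 1 5 7 4)(13 15 16)= [1, 5, 2, 3, 0, 7, 6, 4, 8, 9, 10, 11, 12, 15, 14, 16, 13]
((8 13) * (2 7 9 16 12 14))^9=(2 16)(7 12)(8 13)(9 14)=[0, 1, 16, 3, 4, 5, 6, 12, 13, 14, 10, 11, 7, 8, 9, 15, 2]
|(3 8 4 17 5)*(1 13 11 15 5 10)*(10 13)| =8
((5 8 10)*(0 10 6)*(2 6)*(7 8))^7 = (10) = [0, 1, 2, 3, 4, 5, 6, 7, 8, 9, 10]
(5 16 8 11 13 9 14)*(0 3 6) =(0 3 6)(5 16 8 11 13 9 14) =[3, 1, 2, 6, 4, 16, 0, 7, 11, 14, 10, 13, 12, 9, 5, 15, 8]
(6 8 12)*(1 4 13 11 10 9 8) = (1 4 13 11 10 9 8 12 6) = [0, 4, 2, 3, 13, 5, 1, 7, 12, 8, 9, 10, 6, 11]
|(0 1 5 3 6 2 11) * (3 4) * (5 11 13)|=6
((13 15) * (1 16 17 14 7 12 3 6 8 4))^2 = (1 17 7 3 8)(4 16 14 12 6) = [0, 17, 2, 8, 16, 5, 4, 3, 1, 9, 10, 11, 6, 13, 12, 15, 14, 7]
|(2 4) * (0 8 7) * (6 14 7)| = |(0 8 6 14 7)(2 4)| = 10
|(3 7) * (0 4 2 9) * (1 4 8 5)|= |(0 8 5 1 4 2 9)(3 7)|= 14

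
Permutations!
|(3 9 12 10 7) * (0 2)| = |(0 2)(3 9 12 10 7)| = 10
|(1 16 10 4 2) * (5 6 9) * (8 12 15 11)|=60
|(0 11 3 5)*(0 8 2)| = |(0 11 3 5 8 2)| = 6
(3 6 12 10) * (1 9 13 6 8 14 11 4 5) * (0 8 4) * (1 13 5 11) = (0 8 14 1 9 5 13 6 12 10 3 4 11) = [8, 9, 2, 4, 11, 13, 12, 7, 14, 5, 3, 0, 10, 6, 1]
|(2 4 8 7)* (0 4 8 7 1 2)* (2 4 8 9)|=|(0 8 1 4 7)(2 9)|=10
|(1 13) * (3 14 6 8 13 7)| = 7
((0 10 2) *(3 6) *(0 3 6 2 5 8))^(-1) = [8, 1, 3, 2, 4, 10, 6, 7, 5, 9, 0] = (0 8 5 10)(2 3)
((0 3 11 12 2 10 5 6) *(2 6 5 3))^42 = [0, 1, 2, 3, 4, 5, 6, 7, 8, 9, 10, 11, 12] = (12)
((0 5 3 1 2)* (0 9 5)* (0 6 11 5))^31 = (0 9 2 1 3 5 11 6) = [9, 3, 1, 5, 4, 11, 0, 7, 8, 2, 10, 6]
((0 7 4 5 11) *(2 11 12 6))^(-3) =(0 6 4 11 12 7 2 5) =[6, 1, 5, 3, 11, 0, 4, 2, 8, 9, 10, 12, 7]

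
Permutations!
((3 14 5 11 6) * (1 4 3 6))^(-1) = (1 11 5 14 3 4) = [0, 11, 2, 4, 1, 14, 6, 7, 8, 9, 10, 5, 12, 13, 3]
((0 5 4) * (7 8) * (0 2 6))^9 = (0 6 2 4 5)(7 8) = [6, 1, 4, 3, 5, 0, 2, 8, 7]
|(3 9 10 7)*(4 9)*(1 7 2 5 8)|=|(1 7 3 4 9 10 2 5 8)|=9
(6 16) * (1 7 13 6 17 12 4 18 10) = (1 7 13 6 16 17 12 4 18 10) = [0, 7, 2, 3, 18, 5, 16, 13, 8, 9, 1, 11, 4, 6, 14, 15, 17, 12, 10]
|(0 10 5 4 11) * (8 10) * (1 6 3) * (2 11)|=|(0 8 10 5 4 2 11)(1 6 3)|=21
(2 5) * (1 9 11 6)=(1 9 11 6)(2 5)=[0, 9, 5, 3, 4, 2, 1, 7, 8, 11, 10, 6]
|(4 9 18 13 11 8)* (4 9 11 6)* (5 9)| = |(4 11 8 5 9 18 13 6)| = 8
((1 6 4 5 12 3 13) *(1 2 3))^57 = (13)(1 4 12 6 5) = [0, 4, 2, 3, 12, 1, 5, 7, 8, 9, 10, 11, 6, 13]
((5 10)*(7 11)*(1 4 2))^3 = [0, 1, 2, 3, 4, 10, 6, 11, 8, 9, 5, 7] = (5 10)(7 11)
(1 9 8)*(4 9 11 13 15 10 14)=(1 11 13 15 10 14 4 9 8)=[0, 11, 2, 3, 9, 5, 6, 7, 1, 8, 14, 13, 12, 15, 4, 10]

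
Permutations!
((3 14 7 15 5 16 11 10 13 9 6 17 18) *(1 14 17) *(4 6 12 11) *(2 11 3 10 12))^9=[0, 14, 2, 3, 6, 16, 1, 15, 8, 9, 10, 11, 12, 13, 7, 5, 4, 17, 18]=(18)(1 14 7 15 5 16 4 6)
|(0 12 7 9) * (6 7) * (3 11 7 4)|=|(0 12 6 4 3 11 7 9)|=8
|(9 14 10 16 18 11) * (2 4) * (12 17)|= 6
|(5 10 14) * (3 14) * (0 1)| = 4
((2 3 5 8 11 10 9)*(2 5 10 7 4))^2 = (2 10 5 11 4 3 9 8 7) = [0, 1, 10, 9, 3, 11, 6, 2, 7, 8, 5, 4]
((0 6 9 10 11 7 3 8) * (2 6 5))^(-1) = (0 8 3 7 11 10 9 6 2 5) = [8, 1, 5, 7, 4, 0, 2, 11, 3, 6, 9, 10]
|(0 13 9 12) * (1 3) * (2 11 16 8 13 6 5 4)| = 22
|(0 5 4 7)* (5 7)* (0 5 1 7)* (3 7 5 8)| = |(1 5 4)(3 7 8)| = 3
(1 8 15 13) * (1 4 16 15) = (1 8)(4 16 15 13) = [0, 8, 2, 3, 16, 5, 6, 7, 1, 9, 10, 11, 12, 4, 14, 13, 15]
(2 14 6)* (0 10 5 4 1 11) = (0 10 5 4 1 11)(2 14 6) = [10, 11, 14, 3, 1, 4, 2, 7, 8, 9, 5, 0, 12, 13, 6]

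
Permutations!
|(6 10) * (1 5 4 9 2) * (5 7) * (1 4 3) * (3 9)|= |(1 7 5 9 2 4 3)(6 10)|= 14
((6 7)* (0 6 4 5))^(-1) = (0 5 4 7 6) = [5, 1, 2, 3, 7, 4, 0, 6]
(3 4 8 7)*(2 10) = (2 10)(3 4 8 7) = [0, 1, 10, 4, 8, 5, 6, 3, 7, 9, 2]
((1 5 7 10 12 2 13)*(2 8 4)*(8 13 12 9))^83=[0, 10, 1, 3, 13, 9, 6, 8, 12, 2, 4, 11, 5, 7]=(1 10 4 13 7 8 12 5 9 2)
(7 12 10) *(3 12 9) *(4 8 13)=(3 12 10 7 9)(4 8 13)=[0, 1, 2, 12, 8, 5, 6, 9, 13, 3, 7, 11, 10, 4]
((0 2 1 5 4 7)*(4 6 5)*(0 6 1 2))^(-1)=(1 5 6 7 4)=[0, 5, 2, 3, 1, 6, 7, 4]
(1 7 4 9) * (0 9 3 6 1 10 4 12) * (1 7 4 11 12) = [9, 4, 2, 6, 3, 5, 7, 1, 8, 10, 11, 12, 0] = (0 9 10 11 12)(1 4 3 6 7)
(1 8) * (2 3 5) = (1 8)(2 3 5) = [0, 8, 3, 5, 4, 2, 6, 7, 1]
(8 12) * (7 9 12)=(7 9 12 8)=[0, 1, 2, 3, 4, 5, 6, 9, 7, 12, 10, 11, 8]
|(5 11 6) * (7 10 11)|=5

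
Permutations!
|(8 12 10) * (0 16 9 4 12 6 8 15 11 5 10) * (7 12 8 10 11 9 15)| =|(0 16 15 9 4 8 6 10 7 12)(5 11)| =10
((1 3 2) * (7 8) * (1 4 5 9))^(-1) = (1 9 5 4 2 3)(7 8) = [0, 9, 3, 1, 2, 4, 6, 8, 7, 5]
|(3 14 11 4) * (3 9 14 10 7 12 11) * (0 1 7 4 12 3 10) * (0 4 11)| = |(0 1 7 3 4 9 14 10 11 12)| = 10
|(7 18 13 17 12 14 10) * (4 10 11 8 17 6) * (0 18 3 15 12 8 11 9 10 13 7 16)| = 30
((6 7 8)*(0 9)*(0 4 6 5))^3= [6, 1, 2, 3, 8, 4, 5, 0, 9, 7]= (0 6 5 4 8 9 7)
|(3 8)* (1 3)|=3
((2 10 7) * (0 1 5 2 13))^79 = [5, 2, 7, 3, 4, 10, 6, 0, 8, 9, 13, 11, 12, 1] = (0 5 10 13 1 2 7)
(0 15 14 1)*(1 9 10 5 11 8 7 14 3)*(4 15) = (0 4 15 3 1)(5 11 8 7 14 9 10) = [4, 0, 2, 1, 15, 11, 6, 14, 7, 10, 5, 8, 12, 13, 9, 3]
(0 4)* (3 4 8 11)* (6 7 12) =(0 8 11 3 4)(6 7 12) =[8, 1, 2, 4, 0, 5, 7, 12, 11, 9, 10, 3, 6]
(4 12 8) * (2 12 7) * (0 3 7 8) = (0 3 7 2 12)(4 8) = [3, 1, 12, 7, 8, 5, 6, 2, 4, 9, 10, 11, 0]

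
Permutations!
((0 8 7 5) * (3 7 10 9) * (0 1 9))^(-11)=(0 8 10)(1 5 7 3 9)=[8, 5, 2, 9, 4, 7, 6, 3, 10, 1, 0]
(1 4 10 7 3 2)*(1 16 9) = [0, 4, 16, 2, 10, 5, 6, 3, 8, 1, 7, 11, 12, 13, 14, 15, 9] = (1 4 10 7 3 2 16 9)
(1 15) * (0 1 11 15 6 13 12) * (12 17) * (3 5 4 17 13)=(0 1 6 3 5 4 17 12)(11 15)=[1, 6, 2, 5, 17, 4, 3, 7, 8, 9, 10, 15, 0, 13, 14, 11, 16, 12]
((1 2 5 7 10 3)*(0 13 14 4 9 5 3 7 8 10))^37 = (0 13 14 4 9 5 8 10 7)(1 2 3) = [13, 2, 3, 1, 9, 8, 6, 0, 10, 5, 7, 11, 12, 14, 4]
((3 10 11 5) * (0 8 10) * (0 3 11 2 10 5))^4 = [0, 1, 2, 3, 4, 5, 6, 7, 8, 9, 10, 11] = (11)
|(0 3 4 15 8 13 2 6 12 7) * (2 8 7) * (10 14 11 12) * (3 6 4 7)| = |(0 6 10 14 11 12 2 4 15 3 7)(8 13)| = 22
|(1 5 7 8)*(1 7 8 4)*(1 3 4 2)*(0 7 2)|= 4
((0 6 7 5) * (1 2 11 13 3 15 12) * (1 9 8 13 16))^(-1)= (0 5 7 6)(1 16 11 2)(3 13 8 9 12 15)= [5, 16, 1, 13, 4, 7, 0, 6, 9, 12, 10, 2, 15, 8, 14, 3, 11]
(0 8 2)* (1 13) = (0 8 2)(1 13) = [8, 13, 0, 3, 4, 5, 6, 7, 2, 9, 10, 11, 12, 1]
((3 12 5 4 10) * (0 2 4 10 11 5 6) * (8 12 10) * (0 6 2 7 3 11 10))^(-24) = (2 5 4 8 10 12 11) = [0, 1, 5, 3, 8, 4, 6, 7, 10, 9, 12, 2, 11]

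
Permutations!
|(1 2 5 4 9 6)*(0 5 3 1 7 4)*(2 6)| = |(0 5)(1 6 7 4 9 2 3)| = 14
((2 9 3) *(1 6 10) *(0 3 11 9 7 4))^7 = (0 2 4 3 7)(1 6 10)(9 11) = [2, 6, 4, 7, 3, 5, 10, 0, 8, 11, 1, 9]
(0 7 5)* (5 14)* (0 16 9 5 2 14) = (0 7)(2 14)(5 16 9) = [7, 1, 14, 3, 4, 16, 6, 0, 8, 5, 10, 11, 12, 13, 2, 15, 9]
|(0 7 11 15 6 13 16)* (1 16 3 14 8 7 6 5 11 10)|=30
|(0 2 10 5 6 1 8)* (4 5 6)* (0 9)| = |(0 2 10 6 1 8 9)(4 5)| = 14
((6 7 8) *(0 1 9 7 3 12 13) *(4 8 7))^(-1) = (0 13 12 3 6 8 4 9 1) = [13, 0, 2, 6, 9, 5, 8, 7, 4, 1, 10, 11, 3, 12]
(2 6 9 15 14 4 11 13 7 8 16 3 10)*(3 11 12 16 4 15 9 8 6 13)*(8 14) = (2 13 7 6 14 15 8 4 12 16 11 3 10) = [0, 1, 13, 10, 12, 5, 14, 6, 4, 9, 2, 3, 16, 7, 15, 8, 11]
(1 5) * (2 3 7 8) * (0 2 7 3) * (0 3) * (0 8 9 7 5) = [2, 0, 3, 8, 4, 1, 6, 9, 5, 7] = (0 2 3 8 5 1)(7 9)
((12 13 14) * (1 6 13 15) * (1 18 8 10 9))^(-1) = [0, 9, 2, 3, 4, 5, 1, 7, 18, 10, 8, 11, 14, 6, 13, 12, 16, 17, 15] = (1 9 10 8 18 15 12 14 13 6)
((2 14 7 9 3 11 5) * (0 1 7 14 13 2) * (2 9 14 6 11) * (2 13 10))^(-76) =(0 1 7 14 6 11 5)(3 9 13) =[1, 7, 2, 9, 4, 0, 11, 14, 8, 13, 10, 5, 12, 3, 6]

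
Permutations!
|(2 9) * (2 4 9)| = |(4 9)| = 2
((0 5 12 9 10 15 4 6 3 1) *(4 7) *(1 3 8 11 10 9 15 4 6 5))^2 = (4 12 7 8 10 5 15 6 11) = [0, 1, 2, 3, 12, 15, 11, 8, 10, 9, 5, 4, 7, 13, 14, 6]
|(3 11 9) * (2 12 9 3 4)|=|(2 12 9 4)(3 11)|=4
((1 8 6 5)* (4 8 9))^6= (9)= [0, 1, 2, 3, 4, 5, 6, 7, 8, 9]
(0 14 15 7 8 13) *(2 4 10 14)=(0 2 4 10 14 15 7 8 13)=[2, 1, 4, 3, 10, 5, 6, 8, 13, 9, 14, 11, 12, 0, 15, 7]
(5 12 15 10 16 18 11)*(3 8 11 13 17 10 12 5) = (3 8 11)(10 16 18 13 17)(12 15) = [0, 1, 2, 8, 4, 5, 6, 7, 11, 9, 16, 3, 15, 17, 14, 12, 18, 10, 13]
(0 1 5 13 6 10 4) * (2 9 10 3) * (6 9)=[1, 5, 6, 2, 0, 13, 3, 7, 8, 10, 4, 11, 12, 9]=(0 1 5 13 9 10 4)(2 6 3)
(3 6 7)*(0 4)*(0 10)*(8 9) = (0 4 10)(3 6 7)(8 9) = [4, 1, 2, 6, 10, 5, 7, 3, 9, 8, 0]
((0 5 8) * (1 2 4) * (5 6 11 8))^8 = [0, 4, 1, 3, 2, 5, 6, 7, 8, 9, 10, 11] = (11)(1 4 2)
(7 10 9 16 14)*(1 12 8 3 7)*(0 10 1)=(0 10 9 16 14)(1 12 8 3 7)=[10, 12, 2, 7, 4, 5, 6, 1, 3, 16, 9, 11, 8, 13, 0, 15, 14]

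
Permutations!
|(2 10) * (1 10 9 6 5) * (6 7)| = |(1 10 2 9 7 6 5)| = 7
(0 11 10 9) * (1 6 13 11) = (0 1 6 13 11 10 9) = [1, 6, 2, 3, 4, 5, 13, 7, 8, 0, 9, 10, 12, 11]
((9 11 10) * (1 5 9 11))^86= (11)(1 9 5)= [0, 9, 2, 3, 4, 1, 6, 7, 8, 5, 10, 11]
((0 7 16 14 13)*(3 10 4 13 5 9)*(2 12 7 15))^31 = (0 16 10 2 5 13 7 3 15 14 4 12 9) = [16, 1, 5, 15, 12, 13, 6, 3, 8, 0, 2, 11, 9, 7, 4, 14, 10]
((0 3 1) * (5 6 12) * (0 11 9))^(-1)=(0 9 11 1 3)(5 12 6)=[9, 3, 2, 0, 4, 12, 5, 7, 8, 11, 10, 1, 6]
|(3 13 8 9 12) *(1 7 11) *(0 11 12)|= |(0 11 1 7 12 3 13 8 9)|= 9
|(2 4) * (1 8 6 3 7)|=|(1 8 6 3 7)(2 4)|=10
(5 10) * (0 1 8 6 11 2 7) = [1, 8, 7, 3, 4, 10, 11, 0, 6, 9, 5, 2] = (0 1 8 6 11 2 7)(5 10)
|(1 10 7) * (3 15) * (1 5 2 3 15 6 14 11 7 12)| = 21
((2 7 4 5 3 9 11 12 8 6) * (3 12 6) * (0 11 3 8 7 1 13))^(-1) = (0 13 1 2 6 11)(3 9)(4 7 12 5) = [13, 2, 6, 9, 7, 4, 11, 12, 8, 3, 10, 0, 5, 1]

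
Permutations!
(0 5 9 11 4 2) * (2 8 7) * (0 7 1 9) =(0 5)(1 9 11 4 8)(2 7) =[5, 9, 7, 3, 8, 0, 6, 2, 1, 11, 10, 4]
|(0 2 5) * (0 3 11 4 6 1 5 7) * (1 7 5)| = |(0 2 5 3 11 4 6 7)| = 8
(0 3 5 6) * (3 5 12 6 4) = (0 5 4 3 12 6) = [5, 1, 2, 12, 3, 4, 0, 7, 8, 9, 10, 11, 6]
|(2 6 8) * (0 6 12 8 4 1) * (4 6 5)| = 12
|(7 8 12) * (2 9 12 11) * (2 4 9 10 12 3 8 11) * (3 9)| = 8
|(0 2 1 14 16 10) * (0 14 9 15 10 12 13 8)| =11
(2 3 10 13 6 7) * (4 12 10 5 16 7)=(2 3 5 16 7)(4 12 10 13 6)=[0, 1, 3, 5, 12, 16, 4, 2, 8, 9, 13, 11, 10, 6, 14, 15, 7]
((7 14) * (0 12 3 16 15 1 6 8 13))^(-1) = (0 13 8 6 1 15 16 3 12)(7 14) = [13, 15, 2, 12, 4, 5, 1, 14, 6, 9, 10, 11, 0, 8, 7, 16, 3]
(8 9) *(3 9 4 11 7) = [0, 1, 2, 9, 11, 5, 6, 3, 4, 8, 10, 7] = (3 9 8 4 11 7)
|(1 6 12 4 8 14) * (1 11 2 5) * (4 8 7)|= 8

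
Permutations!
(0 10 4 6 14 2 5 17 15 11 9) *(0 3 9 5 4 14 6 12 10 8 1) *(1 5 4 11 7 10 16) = (0 8 5 17 15 7 10 14 2 11 4 12 16 1)(3 9) = [8, 0, 11, 9, 12, 17, 6, 10, 5, 3, 14, 4, 16, 13, 2, 7, 1, 15]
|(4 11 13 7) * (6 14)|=4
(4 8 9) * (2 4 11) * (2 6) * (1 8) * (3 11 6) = (1 8 9 6 2 4)(3 11) = [0, 8, 4, 11, 1, 5, 2, 7, 9, 6, 10, 3]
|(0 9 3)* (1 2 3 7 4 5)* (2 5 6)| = |(0 9 7 4 6 2 3)(1 5)| = 14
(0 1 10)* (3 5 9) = [1, 10, 2, 5, 4, 9, 6, 7, 8, 3, 0] = (0 1 10)(3 5 9)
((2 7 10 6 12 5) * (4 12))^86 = [0, 1, 10, 3, 5, 7, 12, 6, 8, 9, 4, 11, 2] = (2 10 4 5 7 6 12)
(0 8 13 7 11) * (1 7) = (0 8 13 1 7 11) = [8, 7, 2, 3, 4, 5, 6, 11, 13, 9, 10, 0, 12, 1]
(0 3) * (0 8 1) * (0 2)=(0 3 8 1 2)=[3, 2, 0, 8, 4, 5, 6, 7, 1]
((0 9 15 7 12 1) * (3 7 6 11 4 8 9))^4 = (0 1 12 7 3)(4 6 9)(8 11 15) = [1, 12, 2, 0, 6, 5, 9, 3, 11, 4, 10, 15, 7, 13, 14, 8]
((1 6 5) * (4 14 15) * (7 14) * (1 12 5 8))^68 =(15)(1 8 6) =[0, 8, 2, 3, 4, 5, 1, 7, 6, 9, 10, 11, 12, 13, 14, 15]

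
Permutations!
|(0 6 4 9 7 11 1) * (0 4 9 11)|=|(0 6 9 7)(1 4 11)|=12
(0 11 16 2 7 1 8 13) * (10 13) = (0 11 16 2 7 1 8 10 13) = [11, 8, 7, 3, 4, 5, 6, 1, 10, 9, 13, 16, 12, 0, 14, 15, 2]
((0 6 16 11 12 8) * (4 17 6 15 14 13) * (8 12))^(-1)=(0 8 11 16 6 17 4 13 14 15)=[8, 1, 2, 3, 13, 5, 17, 7, 11, 9, 10, 16, 12, 14, 15, 0, 6, 4]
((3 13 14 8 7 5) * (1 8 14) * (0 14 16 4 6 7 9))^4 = [6, 14, 2, 9, 3, 8, 13, 1, 16, 4, 10, 11, 12, 0, 7, 15, 5] = (0 6 13)(1 14 7)(3 9 4)(5 8 16)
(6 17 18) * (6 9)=(6 17 18 9)=[0, 1, 2, 3, 4, 5, 17, 7, 8, 6, 10, 11, 12, 13, 14, 15, 16, 18, 9]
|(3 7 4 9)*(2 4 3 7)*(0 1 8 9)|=8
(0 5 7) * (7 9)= [5, 1, 2, 3, 4, 9, 6, 0, 8, 7]= (0 5 9 7)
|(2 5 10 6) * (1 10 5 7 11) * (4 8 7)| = |(1 10 6 2 4 8 7 11)| = 8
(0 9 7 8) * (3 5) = (0 9 7 8)(3 5) = [9, 1, 2, 5, 4, 3, 6, 8, 0, 7]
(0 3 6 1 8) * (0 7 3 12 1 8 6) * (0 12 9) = (0 9)(1 6 8 7 3 12) = [9, 6, 2, 12, 4, 5, 8, 3, 7, 0, 10, 11, 1]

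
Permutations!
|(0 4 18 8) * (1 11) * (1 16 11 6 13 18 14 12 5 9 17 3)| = |(0 4 14 12 5 9 17 3 1 6 13 18 8)(11 16)| = 26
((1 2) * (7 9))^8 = (9) = [0, 1, 2, 3, 4, 5, 6, 7, 8, 9]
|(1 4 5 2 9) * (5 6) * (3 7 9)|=|(1 4 6 5 2 3 7 9)|=8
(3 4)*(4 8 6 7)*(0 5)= (0 5)(3 8 6 7 4)= [5, 1, 2, 8, 3, 0, 7, 4, 6]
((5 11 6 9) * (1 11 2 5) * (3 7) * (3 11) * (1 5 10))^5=(1 9 3 5 7 2 11 10 6)=[0, 9, 11, 5, 4, 7, 1, 2, 8, 3, 6, 10]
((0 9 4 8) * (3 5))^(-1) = [8, 1, 2, 5, 9, 3, 6, 7, 4, 0] = (0 8 4 9)(3 5)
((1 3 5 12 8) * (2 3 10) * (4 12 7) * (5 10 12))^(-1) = (1 8 12)(2 10 3)(4 7 5) = [0, 8, 10, 2, 7, 4, 6, 5, 12, 9, 3, 11, 1]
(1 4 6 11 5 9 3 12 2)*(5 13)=[0, 4, 1, 12, 6, 9, 11, 7, 8, 3, 10, 13, 2, 5]=(1 4 6 11 13 5 9 3 12 2)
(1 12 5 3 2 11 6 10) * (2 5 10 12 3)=(1 3 5 2 11 6 12 10)=[0, 3, 11, 5, 4, 2, 12, 7, 8, 9, 1, 6, 10]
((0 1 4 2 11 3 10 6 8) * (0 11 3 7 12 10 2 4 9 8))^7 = (0 10 7 8 1 6 12 11 9)(2 3) = [10, 6, 3, 2, 4, 5, 12, 8, 1, 0, 7, 9, 11]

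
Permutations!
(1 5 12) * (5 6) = (1 6 5 12) = [0, 6, 2, 3, 4, 12, 5, 7, 8, 9, 10, 11, 1]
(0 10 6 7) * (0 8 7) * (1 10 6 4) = [6, 10, 2, 3, 1, 5, 0, 8, 7, 9, 4] = (0 6)(1 10 4)(7 8)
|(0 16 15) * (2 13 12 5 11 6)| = 6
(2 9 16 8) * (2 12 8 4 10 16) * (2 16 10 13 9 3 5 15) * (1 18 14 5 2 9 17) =(1 18 14 5 15 9 16 4 13 17)(2 3)(8 12) =[0, 18, 3, 2, 13, 15, 6, 7, 12, 16, 10, 11, 8, 17, 5, 9, 4, 1, 14]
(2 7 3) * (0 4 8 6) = (0 4 8 6)(2 7 3) = [4, 1, 7, 2, 8, 5, 0, 3, 6]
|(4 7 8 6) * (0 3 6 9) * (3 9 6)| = 4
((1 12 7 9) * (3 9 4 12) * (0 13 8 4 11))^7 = (13)(1 3 9) = [0, 3, 2, 9, 4, 5, 6, 7, 8, 1, 10, 11, 12, 13]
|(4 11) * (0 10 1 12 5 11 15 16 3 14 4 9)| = 35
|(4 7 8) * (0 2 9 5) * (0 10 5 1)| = 12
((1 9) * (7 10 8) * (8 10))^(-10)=(10)=[0, 1, 2, 3, 4, 5, 6, 7, 8, 9, 10]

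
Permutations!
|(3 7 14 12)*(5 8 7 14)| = 3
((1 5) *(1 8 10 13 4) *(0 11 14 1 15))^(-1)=(0 15 4 13 10 8 5 1 14 11)=[15, 14, 2, 3, 13, 1, 6, 7, 5, 9, 8, 0, 12, 10, 11, 4]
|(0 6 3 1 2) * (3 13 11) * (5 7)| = |(0 6 13 11 3 1 2)(5 7)| = 14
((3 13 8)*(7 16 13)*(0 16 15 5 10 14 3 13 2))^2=(0 2 16)(3 15 10)(5 14 7)=[2, 1, 16, 15, 4, 14, 6, 5, 8, 9, 3, 11, 12, 13, 7, 10, 0]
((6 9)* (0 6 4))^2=(0 9)(4 6)=[9, 1, 2, 3, 6, 5, 4, 7, 8, 0]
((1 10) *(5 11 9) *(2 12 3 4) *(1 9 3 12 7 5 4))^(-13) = (12)(1 7 10 5 9 11 4 3 2) = [0, 7, 1, 2, 3, 9, 6, 10, 8, 11, 5, 4, 12]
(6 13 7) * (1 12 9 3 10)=[0, 12, 2, 10, 4, 5, 13, 6, 8, 3, 1, 11, 9, 7]=(1 12 9 3 10)(6 13 7)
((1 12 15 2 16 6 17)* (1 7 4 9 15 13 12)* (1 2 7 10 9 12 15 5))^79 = (1 5 9 10 17 6 16 2)(4 7 15 13 12) = [0, 5, 1, 3, 7, 9, 16, 15, 8, 10, 17, 11, 4, 12, 14, 13, 2, 6]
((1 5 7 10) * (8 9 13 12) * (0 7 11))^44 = (13)(0 10 5)(1 11 7) = [10, 11, 2, 3, 4, 0, 6, 1, 8, 9, 5, 7, 12, 13]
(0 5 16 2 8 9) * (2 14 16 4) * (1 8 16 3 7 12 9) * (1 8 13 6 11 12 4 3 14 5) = (0 1 13 6 11 12 9)(2 16 5 3 7 4) = [1, 13, 16, 7, 2, 3, 11, 4, 8, 0, 10, 12, 9, 6, 14, 15, 5]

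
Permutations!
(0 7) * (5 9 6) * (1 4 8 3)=(0 7)(1 4 8 3)(5 9 6)=[7, 4, 2, 1, 8, 9, 5, 0, 3, 6]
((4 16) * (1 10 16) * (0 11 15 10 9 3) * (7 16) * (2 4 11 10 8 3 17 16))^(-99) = (0 1 15 7 17 3 4 11 10 9 8 2 16) = [1, 15, 16, 4, 11, 5, 6, 17, 2, 8, 9, 10, 12, 13, 14, 7, 0, 3]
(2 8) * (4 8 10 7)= [0, 1, 10, 3, 8, 5, 6, 4, 2, 9, 7]= (2 10 7 4 8)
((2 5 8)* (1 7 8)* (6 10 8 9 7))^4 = (1 2 10)(5 8 6) = [0, 2, 10, 3, 4, 8, 5, 7, 6, 9, 1]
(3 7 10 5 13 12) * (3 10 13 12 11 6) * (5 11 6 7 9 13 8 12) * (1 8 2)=(1 8 12 10 11 7 2)(3 9 13 6)=[0, 8, 1, 9, 4, 5, 3, 2, 12, 13, 11, 7, 10, 6]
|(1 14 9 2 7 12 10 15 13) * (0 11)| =18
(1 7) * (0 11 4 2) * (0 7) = (0 11 4 2 7 1) = [11, 0, 7, 3, 2, 5, 6, 1, 8, 9, 10, 4]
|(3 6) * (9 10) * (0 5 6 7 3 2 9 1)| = |(0 5 6 2 9 10 1)(3 7)| = 14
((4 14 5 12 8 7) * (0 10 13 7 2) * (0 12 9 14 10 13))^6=[13, 1, 2, 3, 10, 5, 6, 4, 8, 9, 0, 11, 12, 7, 14]=(14)(0 13 7 4 10)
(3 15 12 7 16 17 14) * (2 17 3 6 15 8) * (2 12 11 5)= (2 17 14 6 15 11 5)(3 8 12 7 16)= [0, 1, 17, 8, 4, 2, 15, 16, 12, 9, 10, 5, 7, 13, 6, 11, 3, 14]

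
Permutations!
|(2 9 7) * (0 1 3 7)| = |(0 1 3 7 2 9)| = 6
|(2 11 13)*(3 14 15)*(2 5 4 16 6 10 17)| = 9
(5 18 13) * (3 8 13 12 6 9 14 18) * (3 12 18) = (18)(3 8 13 5 12 6 9 14) = [0, 1, 2, 8, 4, 12, 9, 7, 13, 14, 10, 11, 6, 5, 3, 15, 16, 17, 18]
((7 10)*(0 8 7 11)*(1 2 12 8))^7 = [11, 0, 1, 3, 4, 5, 6, 8, 12, 9, 7, 10, 2] = (0 11 10 7 8 12 2 1)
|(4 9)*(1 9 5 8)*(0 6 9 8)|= 10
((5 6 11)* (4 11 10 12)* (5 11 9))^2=[0, 1, 2, 3, 5, 10, 12, 7, 8, 6, 4, 11, 9]=(4 5 10)(6 12 9)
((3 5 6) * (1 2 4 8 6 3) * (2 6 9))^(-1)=(1 6)(2 9 8 4)(3 5)=[0, 6, 9, 5, 2, 3, 1, 7, 4, 8]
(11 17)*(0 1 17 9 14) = (0 1 17 11 9 14) = [1, 17, 2, 3, 4, 5, 6, 7, 8, 14, 10, 9, 12, 13, 0, 15, 16, 11]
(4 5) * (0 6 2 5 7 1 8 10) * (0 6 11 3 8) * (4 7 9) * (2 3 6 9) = (0 11 6 3 8 10 9 4 2 5 7 1) = [11, 0, 5, 8, 2, 7, 3, 1, 10, 4, 9, 6]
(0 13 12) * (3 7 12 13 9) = (13)(0 9 3 7 12) = [9, 1, 2, 7, 4, 5, 6, 12, 8, 3, 10, 11, 0, 13]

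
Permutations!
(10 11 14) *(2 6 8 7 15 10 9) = (2 6 8 7 15 10 11 14 9) = [0, 1, 6, 3, 4, 5, 8, 15, 7, 2, 11, 14, 12, 13, 9, 10]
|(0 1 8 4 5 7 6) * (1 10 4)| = 6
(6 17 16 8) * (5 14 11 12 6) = [0, 1, 2, 3, 4, 14, 17, 7, 5, 9, 10, 12, 6, 13, 11, 15, 8, 16] = (5 14 11 12 6 17 16 8)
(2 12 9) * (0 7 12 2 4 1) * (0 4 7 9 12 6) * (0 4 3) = [9, 3, 2, 0, 1, 5, 4, 6, 8, 7, 10, 11, 12] = (12)(0 9 7 6 4 1 3)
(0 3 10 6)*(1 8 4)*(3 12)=(0 12 3 10 6)(1 8 4)=[12, 8, 2, 10, 1, 5, 0, 7, 4, 9, 6, 11, 3]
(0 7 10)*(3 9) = (0 7 10)(3 9) = [7, 1, 2, 9, 4, 5, 6, 10, 8, 3, 0]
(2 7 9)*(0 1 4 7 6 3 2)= (0 1 4 7 9)(2 6 3)= [1, 4, 6, 2, 7, 5, 3, 9, 8, 0]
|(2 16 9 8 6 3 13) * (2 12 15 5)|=10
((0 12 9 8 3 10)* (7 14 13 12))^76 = (0 12 10 13 3 14 8 7 9) = [12, 1, 2, 14, 4, 5, 6, 9, 7, 0, 13, 11, 10, 3, 8]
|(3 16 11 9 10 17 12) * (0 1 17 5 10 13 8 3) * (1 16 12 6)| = |(0 16 11 9 13 8 3 12)(1 17 6)(5 10)| = 24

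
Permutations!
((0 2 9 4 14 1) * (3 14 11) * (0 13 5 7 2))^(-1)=(1 14 3 11 4 9 2 7 5 13)=[0, 14, 7, 11, 9, 13, 6, 5, 8, 2, 10, 4, 12, 1, 3]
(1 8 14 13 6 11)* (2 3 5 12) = (1 8 14 13 6 11)(2 3 5 12) = [0, 8, 3, 5, 4, 12, 11, 7, 14, 9, 10, 1, 2, 6, 13]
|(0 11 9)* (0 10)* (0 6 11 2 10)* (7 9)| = |(0 2 10 6 11 7 9)| = 7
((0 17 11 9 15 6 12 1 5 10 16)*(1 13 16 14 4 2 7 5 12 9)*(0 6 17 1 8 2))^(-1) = (0 4 14 10 5 7 2 8 11 17 15 9 6 16 13 12 1) = [4, 0, 8, 3, 14, 7, 16, 2, 11, 6, 5, 17, 1, 12, 10, 9, 13, 15]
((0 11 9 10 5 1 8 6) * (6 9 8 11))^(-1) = (0 6)(1 5 10 9 8 11) = [6, 5, 2, 3, 4, 10, 0, 7, 11, 8, 9, 1]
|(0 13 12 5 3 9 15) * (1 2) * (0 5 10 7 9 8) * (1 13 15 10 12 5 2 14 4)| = 21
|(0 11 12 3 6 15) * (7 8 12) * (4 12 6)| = 6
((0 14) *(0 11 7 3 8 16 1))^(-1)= (0 1 16 8 3 7 11 14)= [1, 16, 2, 7, 4, 5, 6, 11, 3, 9, 10, 14, 12, 13, 0, 15, 8]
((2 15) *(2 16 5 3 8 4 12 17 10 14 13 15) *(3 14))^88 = (3 17 4)(5 15 14 16 13)(8 10 12) = [0, 1, 2, 17, 3, 15, 6, 7, 10, 9, 12, 11, 8, 5, 16, 14, 13, 4]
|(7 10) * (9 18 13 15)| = 4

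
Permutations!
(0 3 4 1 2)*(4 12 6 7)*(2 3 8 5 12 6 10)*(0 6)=(0 8 5 12 10 2 6 7 4 1 3)=[8, 3, 6, 0, 1, 12, 7, 4, 5, 9, 2, 11, 10]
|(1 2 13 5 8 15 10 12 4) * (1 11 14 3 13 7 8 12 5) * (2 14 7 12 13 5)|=|(1 14 3 5 13)(2 12 4 11 7 8 15 10)|=40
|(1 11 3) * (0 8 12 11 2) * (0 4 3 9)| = 20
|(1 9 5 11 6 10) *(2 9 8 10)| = 15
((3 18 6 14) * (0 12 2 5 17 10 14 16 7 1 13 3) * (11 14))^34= (0 2 17 11)(1 7 16 6 18 3 13)(5 10 14 12)= [2, 7, 17, 13, 4, 10, 18, 16, 8, 9, 14, 0, 5, 1, 12, 15, 6, 11, 3]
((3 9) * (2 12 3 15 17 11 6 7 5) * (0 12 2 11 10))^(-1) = (0 10 17 15 9 3 12)(5 7 6 11) = [10, 1, 2, 12, 4, 7, 11, 6, 8, 3, 17, 5, 0, 13, 14, 9, 16, 15]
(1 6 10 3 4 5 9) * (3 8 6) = [0, 3, 2, 4, 5, 9, 10, 7, 6, 1, 8] = (1 3 4 5 9)(6 10 8)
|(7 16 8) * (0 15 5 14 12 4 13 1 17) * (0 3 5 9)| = |(0 15 9)(1 17 3 5 14 12 4 13)(7 16 8)| = 24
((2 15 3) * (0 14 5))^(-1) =[5, 1, 3, 15, 4, 14, 6, 7, 8, 9, 10, 11, 12, 13, 0, 2] =(0 5 14)(2 3 15)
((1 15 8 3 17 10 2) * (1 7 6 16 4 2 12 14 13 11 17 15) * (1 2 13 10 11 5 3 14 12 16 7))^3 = (1 2)(3 14 4)(5 8 16)(6 7)(10 13 15)(11 17) = [0, 2, 1, 14, 3, 8, 7, 6, 16, 9, 13, 17, 12, 15, 4, 10, 5, 11]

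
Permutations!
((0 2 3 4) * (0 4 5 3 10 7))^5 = (0 2 10 7)(3 5) = [2, 1, 10, 5, 4, 3, 6, 0, 8, 9, 7]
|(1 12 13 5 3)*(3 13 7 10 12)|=6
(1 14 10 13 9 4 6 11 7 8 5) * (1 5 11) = [0, 14, 2, 3, 6, 5, 1, 8, 11, 4, 13, 7, 12, 9, 10] = (1 14 10 13 9 4 6)(7 8 11)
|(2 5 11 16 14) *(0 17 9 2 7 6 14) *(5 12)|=24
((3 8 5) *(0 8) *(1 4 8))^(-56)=(0 5 4)(1 3 8)=[5, 3, 2, 8, 0, 4, 6, 7, 1]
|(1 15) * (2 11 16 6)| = 4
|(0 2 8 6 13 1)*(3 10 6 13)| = 15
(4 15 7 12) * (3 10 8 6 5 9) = (3 10 8 6 5 9)(4 15 7 12) = [0, 1, 2, 10, 15, 9, 5, 12, 6, 3, 8, 11, 4, 13, 14, 7]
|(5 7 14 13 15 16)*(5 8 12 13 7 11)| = 10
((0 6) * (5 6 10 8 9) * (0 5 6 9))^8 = (0 8 10)(5 6 9) = [8, 1, 2, 3, 4, 6, 9, 7, 10, 5, 0]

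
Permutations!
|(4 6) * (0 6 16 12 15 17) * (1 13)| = |(0 6 4 16 12 15 17)(1 13)| = 14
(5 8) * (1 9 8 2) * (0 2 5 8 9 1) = (9)(0 2) = [2, 1, 0, 3, 4, 5, 6, 7, 8, 9]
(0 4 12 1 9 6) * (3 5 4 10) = (0 10 3 5 4 12 1 9 6) = [10, 9, 2, 5, 12, 4, 0, 7, 8, 6, 3, 11, 1]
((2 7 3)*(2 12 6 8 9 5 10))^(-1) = (2 10 5 9 8 6 12 3 7) = [0, 1, 10, 7, 4, 9, 12, 2, 6, 8, 5, 11, 3]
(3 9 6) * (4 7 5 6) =(3 9 4 7 5 6) =[0, 1, 2, 9, 7, 6, 3, 5, 8, 4]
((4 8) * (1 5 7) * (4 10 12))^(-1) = [0, 7, 2, 3, 12, 1, 6, 5, 4, 9, 8, 11, 10] = (1 7 5)(4 12 10 8)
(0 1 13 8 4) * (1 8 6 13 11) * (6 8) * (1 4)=[6, 11, 2, 3, 0, 5, 13, 7, 1, 9, 10, 4, 12, 8]=(0 6 13 8 1 11 4)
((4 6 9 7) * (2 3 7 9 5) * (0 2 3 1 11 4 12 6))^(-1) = (0 4 11 1 2)(3 5 6 12 7) = [4, 2, 0, 5, 11, 6, 12, 3, 8, 9, 10, 1, 7]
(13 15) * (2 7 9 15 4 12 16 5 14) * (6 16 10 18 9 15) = (2 7 15 13 4 12 10 18 9 6 16 5 14) = [0, 1, 7, 3, 12, 14, 16, 15, 8, 6, 18, 11, 10, 4, 2, 13, 5, 17, 9]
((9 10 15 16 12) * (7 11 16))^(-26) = [0, 1, 2, 3, 4, 5, 6, 16, 8, 15, 7, 12, 10, 13, 14, 11, 9] = (7 16 9 15 11 12 10)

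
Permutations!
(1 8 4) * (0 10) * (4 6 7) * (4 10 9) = [9, 8, 2, 3, 1, 5, 7, 10, 6, 4, 0] = (0 9 4 1 8 6 7 10)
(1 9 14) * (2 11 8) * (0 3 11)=[3, 9, 0, 11, 4, 5, 6, 7, 2, 14, 10, 8, 12, 13, 1]=(0 3 11 8 2)(1 9 14)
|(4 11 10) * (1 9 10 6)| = |(1 9 10 4 11 6)| = 6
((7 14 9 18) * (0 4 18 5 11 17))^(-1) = (0 17 11 5 9 14 7 18 4) = [17, 1, 2, 3, 0, 9, 6, 18, 8, 14, 10, 5, 12, 13, 7, 15, 16, 11, 4]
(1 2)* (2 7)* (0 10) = (0 10)(1 7 2) = [10, 7, 1, 3, 4, 5, 6, 2, 8, 9, 0]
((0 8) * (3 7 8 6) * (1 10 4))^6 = (10)(0 6 3 7 8) = [6, 1, 2, 7, 4, 5, 3, 8, 0, 9, 10]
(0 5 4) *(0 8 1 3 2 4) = (0 5)(1 3 2 4 8) = [5, 3, 4, 2, 8, 0, 6, 7, 1]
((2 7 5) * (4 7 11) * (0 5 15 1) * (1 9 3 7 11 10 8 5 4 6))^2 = (0 11 1 4 6)(2 8)(3 15)(5 10)(7 9) = [11, 4, 8, 15, 6, 10, 0, 9, 2, 7, 5, 1, 12, 13, 14, 3]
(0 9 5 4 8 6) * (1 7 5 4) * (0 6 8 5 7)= [9, 0, 2, 3, 5, 1, 6, 7, 8, 4]= (0 9 4 5 1)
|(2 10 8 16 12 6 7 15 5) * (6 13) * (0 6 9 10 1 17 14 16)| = 15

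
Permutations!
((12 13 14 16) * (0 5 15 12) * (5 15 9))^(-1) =[16, 1, 2, 3, 4, 9, 6, 7, 8, 5, 10, 11, 15, 12, 13, 0, 14] =(0 16 14 13 12 15)(5 9)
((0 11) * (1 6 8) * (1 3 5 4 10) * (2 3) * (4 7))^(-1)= (0 11)(1 10 4 7 5 3 2 8 6)= [11, 10, 8, 2, 7, 3, 1, 5, 6, 9, 4, 0]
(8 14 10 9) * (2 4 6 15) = (2 4 6 15)(8 14 10 9) = [0, 1, 4, 3, 6, 5, 15, 7, 14, 8, 9, 11, 12, 13, 10, 2]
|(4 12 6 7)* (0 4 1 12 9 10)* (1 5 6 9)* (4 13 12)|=|(0 13 12 9 10)(1 4)(5 6 7)|=30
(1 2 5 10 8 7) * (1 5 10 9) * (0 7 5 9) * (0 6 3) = (0 7 9 1 2 10 8 5 6 3) = [7, 2, 10, 0, 4, 6, 3, 9, 5, 1, 8]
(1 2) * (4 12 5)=[0, 2, 1, 3, 12, 4, 6, 7, 8, 9, 10, 11, 5]=(1 2)(4 12 5)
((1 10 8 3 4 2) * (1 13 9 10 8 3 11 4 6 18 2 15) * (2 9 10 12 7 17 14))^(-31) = (1 15 4 11 8)(2 10 6 9 7 14 13 3 18 12 17) = [0, 15, 10, 18, 11, 5, 9, 14, 1, 7, 6, 8, 17, 3, 13, 4, 16, 2, 12]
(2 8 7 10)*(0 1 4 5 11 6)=(0 1 4 5 11 6)(2 8 7 10)=[1, 4, 8, 3, 5, 11, 0, 10, 7, 9, 2, 6]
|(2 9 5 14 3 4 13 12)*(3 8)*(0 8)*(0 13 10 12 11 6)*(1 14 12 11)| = 84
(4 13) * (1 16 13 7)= [0, 16, 2, 3, 7, 5, 6, 1, 8, 9, 10, 11, 12, 4, 14, 15, 13]= (1 16 13 4 7)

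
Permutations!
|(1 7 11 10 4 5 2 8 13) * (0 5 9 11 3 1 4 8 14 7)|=42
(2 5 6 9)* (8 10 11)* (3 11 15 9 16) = (2 5 6 16 3 11 8 10 15 9) = [0, 1, 5, 11, 4, 6, 16, 7, 10, 2, 15, 8, 12, 13, 14, 9, 3]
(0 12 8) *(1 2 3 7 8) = (0 12 1 2 3 7 8) = [12, 2, 3, 7, 4, 5, 6, 8, 0, 9, 10, 11, 1]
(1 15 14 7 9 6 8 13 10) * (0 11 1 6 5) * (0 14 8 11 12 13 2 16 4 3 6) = (0 12 13 10)(1 15 8 2 16 4 3 6 11)(5 14 7 9) = [12, 15, 16, 6, 3, 14, 11, 9, 2, 5, 0, 1, 13, 10, 7, 8, 4]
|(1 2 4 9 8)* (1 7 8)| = 4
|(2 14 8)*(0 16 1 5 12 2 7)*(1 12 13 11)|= 28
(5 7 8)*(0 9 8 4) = (0 9 8 5 7 4) = [9, 1, 2, 3, 0, 7, 6, 4, 5, 8]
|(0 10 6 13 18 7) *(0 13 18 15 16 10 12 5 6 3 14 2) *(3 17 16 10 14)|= |(0 12 5 6 18 7 13 15 10 17 16 14 2)|= 13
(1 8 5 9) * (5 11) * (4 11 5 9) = (1 8 5 4 11 9) = [0, 8, 2, 3, 11, 4, 6, 7, 5, 1, 10, 9]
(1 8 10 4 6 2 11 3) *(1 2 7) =(1 8 10 4 6 7)(2 11 3) =[0, 8, 11, 2, 6, 5, 7, 1, 10, 9, 4, 3]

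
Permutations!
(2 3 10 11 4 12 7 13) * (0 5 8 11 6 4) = (0 5 8 11)(2 3 10 6 4 12 7 13) = [5, 1, 3, 10, 12, 8, 4, 13, 11, 9, 6, 0, 7, 2]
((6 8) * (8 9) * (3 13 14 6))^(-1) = (3 8 9 6 14 13) = [0, 1, 2, 8, 4, 5, 14, 7, 9, 6, 10, 11, 12, 3, 13]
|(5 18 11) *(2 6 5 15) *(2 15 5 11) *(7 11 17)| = |(2 6 17 7 11 5 18)| = 7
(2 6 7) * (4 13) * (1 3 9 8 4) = (1 3 9 8 4 13)(2 6 7) = [0, 3, 6, 9, 13, 5, 7, 2, 4, 8, 10, 11, 12, 1]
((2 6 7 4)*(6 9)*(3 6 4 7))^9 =(9)(3 6) =[0, 1, 2, 6, 4, 5, 3, 7, 8, 9]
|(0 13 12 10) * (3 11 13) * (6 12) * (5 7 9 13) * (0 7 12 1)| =|(0 3 11 5 12 10 7 9 13 6 1)| =11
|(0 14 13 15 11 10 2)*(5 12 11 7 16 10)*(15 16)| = |(0 14 13 16 10 2)(5 12 11)(7 15)| = 6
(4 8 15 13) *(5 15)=(4 8 5 15 13)=[0, 1, 2, 3, 8, 15, 6, 7, 5, 9, 10, 11, 12, 4, 14, 13]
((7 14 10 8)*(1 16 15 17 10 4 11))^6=(1 7 15 4 10)(8 16 14 17 11)=[0, 7, 2, 3, 10, 5, 6, 15, 16, 9, 1, 8, 12, 13, 17, 4, 14, 11]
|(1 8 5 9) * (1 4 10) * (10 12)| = 7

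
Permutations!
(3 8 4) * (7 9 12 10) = (3 8 4)(7 9 12 10) = [0, 1, 2, 8, 3, 5, 6, 9, 4, 12, 7, 11, 10]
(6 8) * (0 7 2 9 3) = [7, 1, 9, 0, 4, 5, 8, 2, 6, 3] = (0 7 2 9 3)(6 8)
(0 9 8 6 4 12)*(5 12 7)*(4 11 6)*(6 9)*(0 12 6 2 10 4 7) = [2, 1, 10, 3, 0, 6, 11, 5, 7, 8, 4, 9, 12] = (12)(0 2 10 4)(5 6 11 9 8 7)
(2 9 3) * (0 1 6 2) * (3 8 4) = [1, 6, 9, 0, 3, 5, 2, 7, 4, 8] = (0 1 6 2 9 8 4 3)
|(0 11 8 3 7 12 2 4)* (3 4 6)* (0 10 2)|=10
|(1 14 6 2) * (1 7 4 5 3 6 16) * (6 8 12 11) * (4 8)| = 6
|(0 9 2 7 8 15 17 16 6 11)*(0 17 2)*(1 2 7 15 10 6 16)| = |(0 9)(1 2 15 7 8 10 6 11 17)| = 18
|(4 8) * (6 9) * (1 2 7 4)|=10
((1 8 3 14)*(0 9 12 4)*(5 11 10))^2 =[12, 3, 2, 1, 9, 10, 6, 7, 14, 4, 11, 5, 0, 13, 8] =(0 12)(1 3)(4 9)(5 10 11)(8 14)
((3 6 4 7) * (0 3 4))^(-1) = (0 6 3)(4 7) = [6, 1, 2, 0, 7, 5, 3, 4]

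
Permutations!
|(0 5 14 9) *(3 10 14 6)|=7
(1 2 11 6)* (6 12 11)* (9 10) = (1 2 6)(9 10)(11 12) = [0, 2, 6, 3, 4, 5, 1, 7, 8, 10, 9, 12, 11]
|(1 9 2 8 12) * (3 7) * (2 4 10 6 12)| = 6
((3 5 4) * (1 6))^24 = (6) = [0, 1, 2, 3, 4, 5, 6]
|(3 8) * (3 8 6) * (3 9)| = 3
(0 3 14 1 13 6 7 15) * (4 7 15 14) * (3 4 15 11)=(0 4 7 14 1 13 6 11 3 15)=[4, 13, 2, 15, 7, 5, 11, 14, 8, 9, 10, 3, 12, 6, 1, 0]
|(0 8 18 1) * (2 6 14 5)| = |(0 8 18 1)(2 6 14 5)| = 4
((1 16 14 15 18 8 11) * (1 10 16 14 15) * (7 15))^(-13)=[0, 14, 2, 3, 4, 5, 6, 15, 11, 9, 16, 10, 12, 13, 1, 18, 7, 17, 8]=(1 14)(7 15 18 8 11 10 16)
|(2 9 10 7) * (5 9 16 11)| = |(2 16 11 5 9 10 7)| = 7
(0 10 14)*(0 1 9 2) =(0 10 14 1 9 2) =[10, 9, 0, 3, 4, 5, 6, 7, 8, 2, 14, 11, 12, 13, 1]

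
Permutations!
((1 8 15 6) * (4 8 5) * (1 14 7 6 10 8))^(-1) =[0, 4, 2, 3, 5, 1, 7, 14, 10, 9, 15, 11, 12, 13, 6, 8] =(1 4 5)(6 7 14)(8 10 15)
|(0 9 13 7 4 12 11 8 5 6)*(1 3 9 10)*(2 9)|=|(0 10 1 3 2 9 13 7 4 12 11 8 5 6)|=14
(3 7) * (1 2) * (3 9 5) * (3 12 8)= [0, 2, 1, 7, 4, 12, 6, 9, 3, 5, 10, 11, 8]= (1 2)(3 7 9 5 12 8)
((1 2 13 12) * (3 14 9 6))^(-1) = (1 12 13 2)(3 6 9 14) = [0, 12, 1, 6, 4, 5, 9, 7, 8, 14, 10, 11, 13, 2, 3]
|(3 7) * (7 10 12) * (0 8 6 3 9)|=8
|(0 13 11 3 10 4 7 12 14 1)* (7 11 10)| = |(0 13 10 4 11 3 7 12 14 1)| = 10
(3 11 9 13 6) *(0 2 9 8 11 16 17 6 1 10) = (0 2 9 13 1 10)(3 16 17 6)(8 11) = [2, 10, 9, 16, 4, 5, 3, 7, 11, 13, 0, 8, 12, 1, 14, 15, 17, 6]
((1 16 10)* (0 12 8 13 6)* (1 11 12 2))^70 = [0, 1, 2, 3, 4, 5, 6, 7, 8, 9, 10, 11, 12, 13, 14, 15, 16] = (16)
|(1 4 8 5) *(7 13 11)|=12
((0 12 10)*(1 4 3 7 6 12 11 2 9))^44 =(12) =[0, 1, 2, 3, 4, 5, 6, 7, 8, 9, 10, 11, 12]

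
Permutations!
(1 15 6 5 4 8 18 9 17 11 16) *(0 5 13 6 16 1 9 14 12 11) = [5, 15, 2, 3, 8, 4, 13, 7, 18, 17, 10, 1, 11, 6, 12, 16, 9, 0, 14] = (0 5 4 8 18 14 12 11 1 15 16 9 17)(6 13)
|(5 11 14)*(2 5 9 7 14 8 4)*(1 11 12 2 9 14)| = 6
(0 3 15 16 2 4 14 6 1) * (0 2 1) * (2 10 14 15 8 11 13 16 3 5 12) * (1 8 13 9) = (0 5 12 2 4 15 3 13 16 8 11 9 1 10 14 6) = [5, 10, 4, 13, 15, 12, 0, 7, 11, 1, 14, 9, 2, 16, 6, 3, 8]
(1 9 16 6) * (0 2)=[2, 9, 0, 3, 4, 5, 1, 7, 8, 16, 10, 11, 12, 13, 14, 15, 6]=(0 2)(1 9 16 6)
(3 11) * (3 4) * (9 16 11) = (3 9 16 11 4) = [0, 1, 2, 9, 3, 5, 6, 7, 8, 16, 10, 4, 12, 13, 14, 15, 11]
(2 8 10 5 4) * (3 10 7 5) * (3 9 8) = [0, 1, 3, 10, 2, 4, 6, 5, 7, 8, 9] = (2 3 10 9 8 7 5 4)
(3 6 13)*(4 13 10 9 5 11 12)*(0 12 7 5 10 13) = [12, 1, 2, 6, 0, 11, 13, 5, 8, 10, 9, 7, 4, 3] = (0 12 4)(3 6 13)(5 11 7)(9 10)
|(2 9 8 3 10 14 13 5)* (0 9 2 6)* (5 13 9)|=15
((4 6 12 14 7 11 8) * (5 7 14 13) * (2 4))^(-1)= [0, 1, 8, 3, 2, 13, 4, 5, 11, 9, 10, 7, 6, 12, 14]= (14)(2 8 11 7 5 13 12 6 4)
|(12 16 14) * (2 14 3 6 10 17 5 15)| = |(2 14 12 16 3 6 10 17 5 15)| = 10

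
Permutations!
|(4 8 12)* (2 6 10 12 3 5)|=|(2 6 10 12 4 8 3 5)|=8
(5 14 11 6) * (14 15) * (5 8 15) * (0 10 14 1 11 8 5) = (0 10 14 8 15 1 11 6 5) = [10, 11, 2, 3, 4, 0, 5, 7, 15, 9, 14, 6, 12, 13, 8, 1]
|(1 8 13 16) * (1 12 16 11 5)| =|(1 8 13 11 5)(12 16)| =10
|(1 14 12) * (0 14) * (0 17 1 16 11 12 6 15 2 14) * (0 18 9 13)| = 12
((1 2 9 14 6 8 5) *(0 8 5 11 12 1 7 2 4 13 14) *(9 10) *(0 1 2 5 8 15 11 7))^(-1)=(0 5 7 8 6 14 13 4 1 9 10 2 12 11 15)=[5, 9, 12, 3, 1, 7, 14, 8, 6, 10, 2, 15, 11, 4, 13, 0]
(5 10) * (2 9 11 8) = (2 9 11 8)(5 10) = [0, 1, 9, 3, 4, 10, 6, 7, 2, 11, 5, 8]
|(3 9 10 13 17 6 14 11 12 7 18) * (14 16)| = 12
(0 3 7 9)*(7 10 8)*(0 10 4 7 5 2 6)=[3, 1, 6, 4, 7, 2, 0, 9, 5, 10, 8]=(0 3 4 7 9 10 8 5 2 6)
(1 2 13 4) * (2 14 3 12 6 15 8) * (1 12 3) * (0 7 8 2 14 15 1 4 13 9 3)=(0 7 8 14 4 12 6 1 15 2 9 3)=[7, 15, 9, 0, 12, 5, 1, 8, 14, 3, 10, 11, 6, 13, 4, 2]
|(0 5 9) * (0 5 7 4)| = 6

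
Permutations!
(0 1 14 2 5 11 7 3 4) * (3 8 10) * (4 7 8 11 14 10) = [1, 10, 5, 7, 0, 14, 6, 11, 4, 9, 3, 8, 12, 13, 2] = (0 1 10 3 7 11 8 4)(2 5 14)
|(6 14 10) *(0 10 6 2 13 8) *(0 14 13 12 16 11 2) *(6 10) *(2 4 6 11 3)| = 8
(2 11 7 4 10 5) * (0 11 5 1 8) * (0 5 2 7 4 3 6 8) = (0 11 4 10 1)(3 6 8 5 7) = [11, 0, 2, 6, 10, 7, 8, 3, 5, 9, 1, 4]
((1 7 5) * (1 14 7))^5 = (5 7 14) = [0, 1, 2, 3, 4, 7, 6, 14, 8, 9, 10, 11, 12, 13, 5]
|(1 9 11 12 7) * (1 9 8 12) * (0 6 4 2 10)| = 30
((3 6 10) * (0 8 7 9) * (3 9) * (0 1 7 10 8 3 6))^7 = (0 3)(1 7 6 8 10 9) = [3, 7, 2, 0, 4, 5, 8, 6, 10, 1, 9]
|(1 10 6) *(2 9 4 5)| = 12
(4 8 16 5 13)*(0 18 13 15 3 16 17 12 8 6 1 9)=(0 18 13 4 6 1 9)(3 16 5 15)(8 17 12)=[18, 9, 2, 16, 6, 15, 1, 7, 17, 0, 10, 11, 8, 4, 14, 3, 5, 12, 13]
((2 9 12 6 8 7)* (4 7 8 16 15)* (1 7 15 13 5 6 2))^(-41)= (1 7)(2 9 12)(4 15)(5 13 16 6)= [0, 7, 9, 3, 15, 13, 5, 1, 8, 12, 10, 11, 2, 16, 14, 4, 6]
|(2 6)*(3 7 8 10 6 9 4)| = 8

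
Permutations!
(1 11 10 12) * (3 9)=(1 11 10 12)(3 9)=[0, 11, 2, 9, 4, 5, 6, 7, 8, 3, 12, 10, 1]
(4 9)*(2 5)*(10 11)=(2 5)(4 9)(10 11)=[0, 1, 5, 3, 9, 2, 6, 7, 8, 4, 11, 10]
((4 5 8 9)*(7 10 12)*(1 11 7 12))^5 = [0, 11, 2, 3, 5, 8, 6, 10, 9, 4, 1, 7, 12] = (12)(1 11 7 10)(4 5 8 9)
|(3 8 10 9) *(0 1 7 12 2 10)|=|(0 1 7 12 2 10 9 3 8)|=9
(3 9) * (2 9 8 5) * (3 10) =(2 9 10 3 8 5) =[0, 1, 9, 8, 4, 2, 6, 7, 5, 10, 3]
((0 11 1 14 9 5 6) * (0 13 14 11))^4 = [0, 1, 2, 3, 4, 9, 5, 7, 8, 14, 10, 11, 12, 6, 13] = (5 9 14 13 6)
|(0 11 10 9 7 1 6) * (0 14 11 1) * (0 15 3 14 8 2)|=35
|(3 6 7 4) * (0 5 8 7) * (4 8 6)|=6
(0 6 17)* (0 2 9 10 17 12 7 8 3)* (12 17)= (0 6 17 2 9 10 12 7 8 3)= [6, 1, 9, 0, 4, 5, 17, 8, 3, 10, 12, 11, 7, 13, 14, 15, 16, 2]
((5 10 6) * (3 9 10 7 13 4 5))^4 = (13) = [0, 1, 2, 3, 4, 5, 6, 7, 8, 9, 10, 11, 12, 13]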